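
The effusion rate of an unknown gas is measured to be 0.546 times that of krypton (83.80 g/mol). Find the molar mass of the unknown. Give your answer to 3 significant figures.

281 g/mol

From Graham's law, rate_X/rate_Kr = √(M_Kr/M_X).
0.546 = √(83.80/M_X)
M_X = 83.80 / 0.546² = 83.80 / 0.2981 = 281 g/mol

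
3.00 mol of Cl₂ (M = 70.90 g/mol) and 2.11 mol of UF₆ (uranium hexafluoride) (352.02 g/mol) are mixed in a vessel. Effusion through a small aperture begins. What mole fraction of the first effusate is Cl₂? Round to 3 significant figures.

0.760

The effusion rate of species i is ∝ p_i/√M_i ∝ n_i/√M_i.
x_Cl₂(eff) = (n_Cl₂/√M_Cl₂) / (n_Cl₂/√M_Cl₂ + n_UF₆/√M_UF₆)
= (3.00/√70.90) / (3.00/√70.90 + 2.11/√352.02) = 0.3563/(0.3563 + 0.1125) = 0.760.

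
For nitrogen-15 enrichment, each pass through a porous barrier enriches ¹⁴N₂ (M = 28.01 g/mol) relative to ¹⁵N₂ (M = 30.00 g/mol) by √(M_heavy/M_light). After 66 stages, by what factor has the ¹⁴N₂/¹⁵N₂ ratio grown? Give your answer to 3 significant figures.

Overall factor = α^66 with α = √(30.00/28.01), i.e. (30.00/28.01)^(66/2).
= 1.07105^33 = 9.63.

9.63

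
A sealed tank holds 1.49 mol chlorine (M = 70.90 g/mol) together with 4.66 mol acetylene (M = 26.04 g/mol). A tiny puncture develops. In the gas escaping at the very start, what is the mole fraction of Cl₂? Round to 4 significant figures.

0.1623

Rate_i ∝ x_i/√M_i (Graham's law weighted by mole fraction), so the effusate composition follows n_i/√M_i.
So x_Cl₂ in the escaping gas = (n_Cl₂/√M_Cl₂) / Σ(n_i/√M_i)
= (1.49/√70.90) / (1.49/√70.90 + 4.66/√26.04) = 0.1770/(0.1770 + 0.9132) = 0.1623.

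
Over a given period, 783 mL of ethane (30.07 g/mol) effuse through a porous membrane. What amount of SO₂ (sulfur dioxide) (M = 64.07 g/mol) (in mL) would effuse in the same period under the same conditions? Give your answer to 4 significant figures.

536.4 mL

From Graham's law, rate_SO₂/rate_C₂H₆ = √(M_C₂H₆/M_SO₂) = √(30.07/64.07) = √0.4693 = 0.6851.
So the volume for SO₂ is 783 × 0.6851 = 536.4 mL.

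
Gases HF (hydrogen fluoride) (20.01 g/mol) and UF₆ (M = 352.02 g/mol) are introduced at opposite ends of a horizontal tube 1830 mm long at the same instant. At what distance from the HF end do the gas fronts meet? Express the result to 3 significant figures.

The fronts meet when d_HF + d_UF₆ = L with d_HF/d_UF₆ = √(M_UF₆/M_HF) (Graham's law). Here √(M_UF₆/M_HF) = √(352.02/20.01) = 4.194.
With d_HF + d_UF₆ = 1830 mm, d_UF₆ = 1830/(1 + 4.194) = 352.3 mm.
d_HF = 1830 − 352.3 = 1480 mm.

1480 mm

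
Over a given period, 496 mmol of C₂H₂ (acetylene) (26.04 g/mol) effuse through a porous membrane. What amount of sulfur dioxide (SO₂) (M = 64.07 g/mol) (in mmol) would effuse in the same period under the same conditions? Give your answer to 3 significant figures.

By Graham's law, rate_SO₂/rate_C₂H₂ = √(M_C₂H₂/M_SO₂) = √(26.04/64.07) = √0.4064 = 0.6375.
So the amount for SO₂ is 496 × 0.6375 = 316 mmol.

316 mmol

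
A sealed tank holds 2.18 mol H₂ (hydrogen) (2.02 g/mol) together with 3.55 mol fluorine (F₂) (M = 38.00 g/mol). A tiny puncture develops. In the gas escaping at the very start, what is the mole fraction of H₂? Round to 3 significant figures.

0.727

Rate_i ∝ x_i/√M_i (Graham's law weighted by mole fraction), so the effusate composition follows n_i/√M_i.
So x_H₂ in the escaping gas = (n_H₂/√M_H₂) / Σ(n_i/√M_i)
= (2.18/√2.02) / (2.18/√2.02 + 3.55/√38.00) = 1.534/(1.534 + 0.5759) = 0.727.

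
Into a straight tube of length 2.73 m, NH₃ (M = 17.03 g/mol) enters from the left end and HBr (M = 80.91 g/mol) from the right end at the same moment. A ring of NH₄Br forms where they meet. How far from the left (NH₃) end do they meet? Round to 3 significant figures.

In equal time, each gas travels a distance ∝ its rate ∝ 1/√M, so d_NH₃/d_HBr = √(M_HBr/M_NH₃) = √(80.91/17.03) = 2.180.
With d_NH₃ + d_HBr = 2.73 m, d_HBr = 2.73/(1 + 2.180) = 0.8586 m.
d_NH₃ = 2.73 − 0.8586 = 1.87 m.

1.87 m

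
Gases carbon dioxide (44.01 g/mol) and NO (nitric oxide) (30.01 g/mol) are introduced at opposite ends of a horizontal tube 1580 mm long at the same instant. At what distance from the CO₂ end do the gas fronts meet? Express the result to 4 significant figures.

In equal time, each gas travels a distance ∝ its rate ∝ 1/√M, so d_CO₂/d_NO = √(M_NO/M_CO₂) = √(30.01/44.01) = 0.8258.
With d_CO₂ + d_NO = 1580 mm, d_NO = 1580/(1 + 0.8258) = 865.4 mm.
d_CO₂ = 1580 − 865.4 = 714.6 mm.

714.6 mm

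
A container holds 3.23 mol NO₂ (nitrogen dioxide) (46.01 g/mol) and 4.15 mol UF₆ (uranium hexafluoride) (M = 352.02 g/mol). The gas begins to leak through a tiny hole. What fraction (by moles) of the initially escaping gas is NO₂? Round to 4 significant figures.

Rate_i ∝ x_i/√M_i (Graham's law weighted by mole fraction), so the effusate composition follows n_i/√M_i.
Mole fraction of NO₂ in the effusate = (n_NO₂/√M_NO₂) / (n_NO₂/√M_NO₂ + n_UF₆/√M_UF₆)
= (3.23/√46.01) / (3.23/√46.01 + 4.15/√352.02) = 0.4762/(0.4762 + 0.2212) = 0.6828.

0.6828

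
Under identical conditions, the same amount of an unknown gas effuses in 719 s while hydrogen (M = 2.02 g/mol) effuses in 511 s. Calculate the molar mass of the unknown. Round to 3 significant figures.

Using Graham's law: t_X/t_H₂ = √(M_X/M_H₂).
719/511 = 1.407 = √(M_X/2.02)
M_X = 2.02 × 1.407² = 2.02 × 1.980 = 4.00 g/mol

4.00 g/mol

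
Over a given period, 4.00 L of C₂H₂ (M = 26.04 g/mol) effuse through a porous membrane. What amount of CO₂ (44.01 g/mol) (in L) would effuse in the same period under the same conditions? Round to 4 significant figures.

3.077 L

Using Graham's law: rate_CO₂/rate_C₂H₂ = √(M_C₂H₂/M_CO₂) = √(26.04/44.01) = √0.5917 = 0.7692.
So the volume for CO₂ is 4.00 × 0.7692 = 3.077 L.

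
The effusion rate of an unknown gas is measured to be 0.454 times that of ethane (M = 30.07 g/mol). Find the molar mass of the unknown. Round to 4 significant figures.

145.9 g/mol

Graham's law gives rate_X/rate_C₂H₆ = √(M_C₂H₆/M_X).
0.454 = √(30.07/M_X)
M_X = 30.07 / 0.454² = 30.07 / 0.2061 = 145.9 g/mol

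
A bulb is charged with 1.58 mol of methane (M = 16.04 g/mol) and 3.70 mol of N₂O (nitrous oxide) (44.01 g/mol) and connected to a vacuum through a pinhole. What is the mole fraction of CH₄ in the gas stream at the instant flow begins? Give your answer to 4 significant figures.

Effusion rate of each component ∝ n_i/√M_i (partial pressure × 1/√M).
x_CH₄(eff) = (n_CH₄/√M_CH₄) / (n_CH₄/√M_CH₄ + n_N₂O/√M_N₂O)
= (1.58/√16.04) / (1.58/√16.04 + 3.70/√44.01) = 0.3945/(0.3945 + 0.5577) = 0.4143.

0.4143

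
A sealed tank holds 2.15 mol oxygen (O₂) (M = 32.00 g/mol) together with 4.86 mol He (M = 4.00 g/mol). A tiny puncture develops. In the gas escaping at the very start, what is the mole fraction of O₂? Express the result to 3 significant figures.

0.135

The effusion rate of species i is ∝ p_i/√M_i ∝ n_i/√M_i.
Mole fraction of O₂ in the effusate = (n_O₂/√M_O₂) / (n_O₂/√M_O₂ + n_He/√M_He)
= (2.15/√32.00) / (2.15/√32.00 + 4.86/√4.00) = 0.3801/(0.3801 + 2.430) = 0.135.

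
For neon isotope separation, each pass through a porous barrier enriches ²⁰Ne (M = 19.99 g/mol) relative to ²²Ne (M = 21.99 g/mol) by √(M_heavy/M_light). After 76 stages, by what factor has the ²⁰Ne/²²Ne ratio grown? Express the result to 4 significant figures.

Overall factor = α^76 with α = √(21.99/19.99), i.e. (21.99/19.99)^(76/2).
= 1.10005^38 = 37.47.

37.47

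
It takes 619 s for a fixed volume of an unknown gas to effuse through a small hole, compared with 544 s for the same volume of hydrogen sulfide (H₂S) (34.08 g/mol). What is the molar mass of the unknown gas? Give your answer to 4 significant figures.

From Graham's law, t_X/t_H₂S = √(M_X/M_H₂S).
619/544 = 1.138 = √(M_X/34.08)
M_X = 34.08 × 1.138² = 34.08 × 1.295 = 44.12 g/mol

44.12 g/mol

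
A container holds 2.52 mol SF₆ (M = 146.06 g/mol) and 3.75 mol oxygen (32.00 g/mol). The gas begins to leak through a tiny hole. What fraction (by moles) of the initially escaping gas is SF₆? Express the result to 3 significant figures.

0.239

Effusion rate of each component ∝ n_i/√M_i (partial pressure × 1/√M).
So x_SF₆ in the escaping gas = (n_SF₆/√M_SF₆) / Σ(n_i/√M_i)
= (2.52/√146.06) / (2.52/√146.06 + 3.75/√32.00) = 0.2085/(0.2085 + 0.6629) = 0.239.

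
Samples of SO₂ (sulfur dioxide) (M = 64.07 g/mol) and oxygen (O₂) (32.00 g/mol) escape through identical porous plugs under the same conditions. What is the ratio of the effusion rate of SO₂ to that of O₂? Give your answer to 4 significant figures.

0.7067

Since effusion rate ∝ 1/√M, rate_SO₂/rate_O₂ = √(M_O₂/M_SO₂) = √(32.00/64.07) = √0.4995 = 0.7067.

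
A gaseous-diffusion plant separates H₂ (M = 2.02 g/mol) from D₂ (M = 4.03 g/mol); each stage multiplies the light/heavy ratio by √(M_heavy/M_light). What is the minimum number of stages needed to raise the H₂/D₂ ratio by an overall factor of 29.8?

10

Single-stage factor α = √(4.03/2.02), so ln α = ½ ln(1.99505) = 0.3453.
Need α^N ≥ 29.8 ⇒ N ≥ ln(29.8) / ln α = 3.395 / 0.3453 = 9.83.
Rounding up, N = 10 stages.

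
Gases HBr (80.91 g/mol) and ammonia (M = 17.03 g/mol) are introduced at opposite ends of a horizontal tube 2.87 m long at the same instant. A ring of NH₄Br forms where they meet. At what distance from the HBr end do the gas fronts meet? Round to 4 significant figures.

0.9026 m

In equal time, each gas travels a distance ∝ its rate ∝ 1/√M, so d_HBr/d_NH₃ = √(M_NH₃/M_HBr) = √(17.03/80.91) = 0.4588.
With d_HBr + d_NH₃ = 2.87 m, d_NH₃ = 2.87/(1 + 0.4588) = 1.967 m.
d_HBr = 2.87 − 1.967 = 0.9026 m.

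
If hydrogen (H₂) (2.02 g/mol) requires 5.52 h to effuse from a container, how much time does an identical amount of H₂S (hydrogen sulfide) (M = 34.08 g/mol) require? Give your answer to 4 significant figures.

Graham's law gives t_H₂S/t_H₂ = √(M_H₂S/M_H₂) = √(34.08/2.02) = √16.87 = 4.107.
So the time for H₂S is 5.52 × 4.107 = 22.67 h.

22.67 h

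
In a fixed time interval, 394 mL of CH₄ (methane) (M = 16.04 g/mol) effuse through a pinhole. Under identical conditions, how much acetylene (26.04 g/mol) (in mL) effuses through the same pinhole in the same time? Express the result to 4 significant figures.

309.2 mL

Graham's law gives rate_C₂H₂/rate_CH₄ = √(M_CH₄/M_C₂H₂) = √(16.04/26.04) = √0.6160 = 0.7848.
So the volume for C₂H₂ is 394 × 0.7848 = 309.2 mL.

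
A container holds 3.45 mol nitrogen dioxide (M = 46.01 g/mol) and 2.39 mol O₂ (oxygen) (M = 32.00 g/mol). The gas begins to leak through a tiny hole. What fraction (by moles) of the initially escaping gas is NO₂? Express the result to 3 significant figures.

Effusion rate of each component ∝ n_i/√M_i (partial pressure × 1/√M).
So x_NO₂ in the escaping gas = (n_NO₂/√M_NO₂) / Σ(n_i/√M_i)
= (3.45/√46.01) / (3.45/√46.01 + 2.39/√32.00) = 0.5086/(0.5086 + 0.4225) = 0.546.

0.546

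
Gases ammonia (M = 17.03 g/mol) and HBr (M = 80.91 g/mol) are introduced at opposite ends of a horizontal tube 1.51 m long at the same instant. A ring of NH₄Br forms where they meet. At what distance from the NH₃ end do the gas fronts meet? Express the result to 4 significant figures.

In equal time, each gas travels a distance ∝ its rate ∝ 1/√M, so d_NH₃/d_HBr = √(M_HBr/M_NH₃) = √(80.91/17.03) = 2.180.
With d_NH₃ + d_HBr = 1.51 m, d_HBr = 1.51/(1 + 2.180) = 0.4749 m.
d_NH₃ = 1.51 − 0.4749 = 1.035 m.

1.035 m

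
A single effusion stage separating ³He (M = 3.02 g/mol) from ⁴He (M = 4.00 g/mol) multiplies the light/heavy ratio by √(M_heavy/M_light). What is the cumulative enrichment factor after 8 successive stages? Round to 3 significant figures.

3.08

Overall factor = α^8 with α = √(4.00/3.02), i.e. (4.00/3.02)^(8/2).
= 1.32450^4 = 3.08.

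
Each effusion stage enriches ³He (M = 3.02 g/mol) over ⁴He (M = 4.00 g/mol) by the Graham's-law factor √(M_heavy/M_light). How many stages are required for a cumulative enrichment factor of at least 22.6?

Single-stage factor α = √(4.00/3.02), so ln α = ½ ln(1.32450) = 0.1405.
Need α^N ≥ 22.6 ⇒ N ≥ ln(22.6) / ln α = 3.118 / 0.1405 = 22.19.
Minimum whole number of stages: N = 23.

23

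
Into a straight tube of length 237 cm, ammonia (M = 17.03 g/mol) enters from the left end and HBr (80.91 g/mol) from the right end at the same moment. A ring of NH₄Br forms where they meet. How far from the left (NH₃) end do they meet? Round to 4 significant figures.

The fronts meet when d_NH₃ + d_HBr = L with d_NH₃/d_HBr = √(M_HBr/M_NH₃) (Graham's law). Here √(M_HBr/M_NH₃) = √(80.91/17.03) = 2.180.
With d_NH₃ + d_HBr = 237 cm, d_HBr = 237/(1 + 2.180) = 74.54 cm.
d_NH₃ = 237 − 74.54 = 162.5 cm.

162.5 cm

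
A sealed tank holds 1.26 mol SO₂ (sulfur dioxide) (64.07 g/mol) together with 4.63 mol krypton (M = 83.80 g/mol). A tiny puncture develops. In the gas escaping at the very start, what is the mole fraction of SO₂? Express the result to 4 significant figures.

The effusion rate of species i is ∝ p_i/√M_i ∝ n_i/√M_i.
x_SO₂(eff) = (n_SO₂/√M_SO₂) / (n_SO₂/√M_SO₂ + n_Kr/√M_Kr)
= (1.26/√64.07) / (1.26/√64.07 + 4.63/√83.80) = 0.1574/(0.1574 + 0.5058) = 0.2374.

0.2374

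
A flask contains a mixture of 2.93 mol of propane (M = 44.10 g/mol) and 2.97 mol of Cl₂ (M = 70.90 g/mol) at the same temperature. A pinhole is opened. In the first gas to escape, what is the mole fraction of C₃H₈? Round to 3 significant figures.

0.556

Each component's effusion rate ∝ (its partial pressure)·(1/√M) ∝ n_i/√M_i.
Mole fraction of C₃H₈ in the effusate = (n_C₃H₈/√M_C₃H₈) / (n_C₃H₈/√M_C₃H₈ + n_Cl₂/√M_Cl₂)
= (2.93/√44.10) / (2.93/√44.10 + 2.97/√70.90) = 0.4412/(0.4412 + 0.3527) = 0.556.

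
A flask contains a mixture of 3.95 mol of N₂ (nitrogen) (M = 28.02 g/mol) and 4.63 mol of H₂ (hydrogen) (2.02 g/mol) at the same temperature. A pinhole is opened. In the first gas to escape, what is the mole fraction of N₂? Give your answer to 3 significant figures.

The effusion rate of species i is ∝ p_i/√M_i ∝ n_i/√M_i.
So x_N₂ in the escaping gas = (n_N₂/√M_N₂) / Σ(n_i/√M_i)
= (3.95/√28.02) / (3.95/√28.02 + 4.63/√2.02) = 0.7462/(0.7462 + 3.258) = 0.186.

0.186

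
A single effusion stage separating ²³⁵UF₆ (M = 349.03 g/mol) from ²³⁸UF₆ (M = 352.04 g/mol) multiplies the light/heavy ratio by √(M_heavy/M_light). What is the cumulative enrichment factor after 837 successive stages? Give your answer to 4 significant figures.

The single-stage factor is √(M_heavy/M_light), so 837 stages give [√(352.04/349.03)]^837 = (352.04/349.03)^(837/2).
= 1.00862^(837/2) = 36.37.

36.37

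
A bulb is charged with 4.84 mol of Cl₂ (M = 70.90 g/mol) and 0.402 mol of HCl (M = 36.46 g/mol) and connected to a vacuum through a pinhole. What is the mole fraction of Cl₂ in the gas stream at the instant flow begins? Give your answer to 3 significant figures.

0.896

Each component's effusion rate ∝ (its partial pressure)·(1/√M) ∝ n_i/√M_i.
x_Cl₂(eff) = (n_Cl₂/√M_Cl₂) / (n_Cl₂/√M_Cl₂ + n_HCl/√M_HCl)
= (4.84/√70.90) / (4.84/√70.90 + 0.402/√36.46) = 0.5748/(0.5748 + 0.06658) = 0.896.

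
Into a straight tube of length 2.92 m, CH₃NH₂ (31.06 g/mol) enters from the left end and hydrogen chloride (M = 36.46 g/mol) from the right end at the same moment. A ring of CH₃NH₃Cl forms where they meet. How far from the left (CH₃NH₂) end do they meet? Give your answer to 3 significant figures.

Distances travelled in equal time are proportional to diffusion rates, so d_CH₃NH₂/d_HCl = √(M_HCl/M_CH₃NH₂) = √(36.46/31.06) = 1.083.
With d_CH₃NH₂ + d_HCl = 2.92 m, d_HCl = 2.92/(1 + 1.083) = 1.402 m.
d_CH₃NH₂ = 2.92 − 1.402 = 1.52 m.

1.52 m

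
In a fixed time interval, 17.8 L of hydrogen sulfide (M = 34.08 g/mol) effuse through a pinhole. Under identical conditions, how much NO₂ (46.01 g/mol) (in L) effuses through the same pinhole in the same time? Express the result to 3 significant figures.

Since effusion rate ∝ 1/√M, rate_NO₂/rate_H₂S = √(M_H₂S/M_NO₂) = √(34.08/46.01) = √0.7407 = 0.8606.
So the volume for NO₂ is 17.8 × 0.8606 = 15.3 L.

15.3 L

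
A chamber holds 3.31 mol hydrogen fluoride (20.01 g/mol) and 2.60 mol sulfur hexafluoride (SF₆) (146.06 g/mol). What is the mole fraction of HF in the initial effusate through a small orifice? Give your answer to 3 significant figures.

0.775

Each component's effusion rate ∝ (its partial pressure)·(1/√M) ∝ n_i/√M_i.
So x_HF in the escaping gas = (n_HF/√M_HF) / Σ(n_i/√M_i)
= (3.31/√20.01) / (3.31/√20.01 + 2.60/√146.06) = 0.7400/(0.7400 + 0.2151) = 0.775.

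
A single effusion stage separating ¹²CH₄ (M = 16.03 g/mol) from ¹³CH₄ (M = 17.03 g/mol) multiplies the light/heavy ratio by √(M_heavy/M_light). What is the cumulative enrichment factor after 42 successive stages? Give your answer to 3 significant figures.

3.56

Overall factor = α^42 with α = √(17.03/16.03), i.e. (17.03/16.03)^(42/2).
= 1.06238^21 = 3.56.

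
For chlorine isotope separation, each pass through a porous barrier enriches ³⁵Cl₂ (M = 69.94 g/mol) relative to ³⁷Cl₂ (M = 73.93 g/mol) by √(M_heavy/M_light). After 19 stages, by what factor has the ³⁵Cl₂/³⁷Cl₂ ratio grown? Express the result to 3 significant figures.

1.69

After 19 stages the ratio has grown by (√(73.93/69.94))^19 = (73.93/69.94)^(19/2).
= 1.05705^(19/2) = 1.69.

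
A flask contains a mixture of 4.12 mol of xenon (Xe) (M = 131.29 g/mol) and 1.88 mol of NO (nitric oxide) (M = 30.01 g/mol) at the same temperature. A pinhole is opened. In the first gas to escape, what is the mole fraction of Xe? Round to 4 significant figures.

0.5117

Effusion rate of each component ∝ n_i/√M_i (partial pressure × 1/√M).
So x_Xe in the escaping gas = (n_Xe/√M_Xe) / Σ(n_i/√M_i)
= (4.12/√131.29) / (4.12/√131.29 + 1.88/√30.01) = 0.3596/(0.3596 + 0.3432) = 0.5117.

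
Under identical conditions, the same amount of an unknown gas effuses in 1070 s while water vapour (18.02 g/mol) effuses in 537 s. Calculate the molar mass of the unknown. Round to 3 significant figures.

71.5 g/mol

Using Graham's law: t_X/t_H₂O = √(M_X/M_H₂O).
1070/537 = 1.993 = √(M_X/18.02)
M_X = 18.02 × 1.993² = 18.02 × 3.970 = 71.5 g/mol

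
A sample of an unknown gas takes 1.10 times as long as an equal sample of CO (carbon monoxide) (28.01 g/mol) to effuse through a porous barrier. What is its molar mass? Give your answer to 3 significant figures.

33.9 g/mol

Since effusion rate ∝ 1/√M, t_X/t_CO = √(M_X/M_CO).
1.10 = √(M_X/28.01)
M_X = 28.01 × 1.10² = 28.01 × 1.210 = 33.9 g/mol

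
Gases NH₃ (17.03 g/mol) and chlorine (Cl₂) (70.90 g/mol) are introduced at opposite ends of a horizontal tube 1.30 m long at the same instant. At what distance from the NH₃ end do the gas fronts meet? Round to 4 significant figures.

Distances travelled in equal time are proportional to diffusion rates, so d_NH₃/d_Cl₂ = √(M_Cl₂/M_NH₃) = √(70.90/17.03) = 2.040.
With d_NH₃ + d_Cl₂ = 1.30 m, d_Cl₂ = 1.30/(1 + 2.040) = 0.4276 m.
d_NH₃ = 1.30 − 0.4276 = 0.8724 m.

0.8724 m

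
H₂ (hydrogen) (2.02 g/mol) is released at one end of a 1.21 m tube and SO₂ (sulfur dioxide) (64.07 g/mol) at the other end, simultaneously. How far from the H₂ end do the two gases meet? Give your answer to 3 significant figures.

1.03 m

Distances travelled in equal time are proportional to diffusion rates, so d_H₂/d_SO₂ = √(M_SO₂/M_H₂) = √(64.07/2.02) = 5.632.
With d_H₂ + d_SO₂ = 1.21 m, d_SO₂ = 1.21/(1 + 5.632) = 0.1825 m.
d_H₂ = 1.21 − 0.1825 = 1.03 m.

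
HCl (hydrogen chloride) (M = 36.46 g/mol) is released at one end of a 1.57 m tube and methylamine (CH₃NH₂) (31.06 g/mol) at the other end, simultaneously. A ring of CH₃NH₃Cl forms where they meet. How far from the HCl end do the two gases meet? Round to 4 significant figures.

0.7536 m

In equal time, each gas travels a distance ∝ its rate ∝ 1/√M, so d_HCl/d_CH₃NH₂ = √(M_CH₃NH₂/M_HCl) = √(31.06/36.46) = 0.9230.
With d_HCl + d_CH₃NH₂ = 1.57 m, d_CH₃NH₂ = 1.57/(1 + 0.9230) = 0.8164 m.
d_HCl = 1.57 − 0.8164 = 0.7536 m.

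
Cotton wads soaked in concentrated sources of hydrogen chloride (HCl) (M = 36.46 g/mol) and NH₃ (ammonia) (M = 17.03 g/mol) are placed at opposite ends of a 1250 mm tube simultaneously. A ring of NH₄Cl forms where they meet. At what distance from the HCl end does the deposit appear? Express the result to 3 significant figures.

507 mm

Graham's law gives d_HCl/d_NH₃ = rate_HCl/rate_NH₃ = √(M_NH₃/M_HCl) = √(17.03/36.46) = 0.6834.
With d_HCl + d_NH₃ = 1250 mm, d_NH₃ = 1250/(1 + 0.6834) = 742.5 mm.
d_HCl = 1250 − 742.5 = 507 mm.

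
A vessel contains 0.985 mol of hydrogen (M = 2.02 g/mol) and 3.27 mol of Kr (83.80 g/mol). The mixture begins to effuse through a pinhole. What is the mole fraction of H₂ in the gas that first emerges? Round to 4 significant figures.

0.6599

Each component's effusion rate ∝ (its partial pressure)·(1/√M) ∝ n_i/√M_i.
Mole fraction of H₂ in the effusate = (n_H₂/√M_H₂) / (n_H₂/√M_H₂ + n_Kr/√M_Kr)
= (0.985/√2.02) / (0.985/√2.02 + 3.27/√83.80) = 0.6930/(0.6930 + 0.3572) = 0.6599.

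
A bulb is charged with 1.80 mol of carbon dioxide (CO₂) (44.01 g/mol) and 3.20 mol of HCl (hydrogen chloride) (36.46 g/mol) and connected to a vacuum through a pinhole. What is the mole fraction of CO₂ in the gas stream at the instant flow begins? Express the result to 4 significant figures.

0.3386

Each component's effusion rate ∝ (its partial pressure)·(1/√M) ∝ n_i/√M_i.
So x_CO₂ in the escaping gas = (n_CO₂/√M_CO₂) / Σ(n_i/√M_i)
= (1.80/√44.01) / (1.80/√44.01 + 3.20/√36.46) = 0.2713/(0.2713 + 0.5300) = 0.3386.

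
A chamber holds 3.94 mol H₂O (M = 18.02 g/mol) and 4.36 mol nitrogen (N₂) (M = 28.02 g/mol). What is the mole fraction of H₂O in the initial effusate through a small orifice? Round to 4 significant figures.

Effusion rate of each component ∝ n_i/√M_i (partial pressure × 1/√M).
So x_H₂O in the escaping gas = (n_H₂O/√M_H₂O) / Σ(n_i/√M_i)
= (3.94/√18.02) / (3.94/√18.02 + 4.36/√28.02) = 0.9282/(0.9282 + 0.8237) = 0.5298.

0.5298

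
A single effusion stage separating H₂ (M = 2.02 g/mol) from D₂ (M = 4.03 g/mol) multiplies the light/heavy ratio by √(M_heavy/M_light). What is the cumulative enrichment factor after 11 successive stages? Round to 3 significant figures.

44.6

Overall factor = α^11 with α = √(4.03/2.02), i.e. (4.03/2.02)^(11/2).
= 1.99505^(11/2) = 44.6.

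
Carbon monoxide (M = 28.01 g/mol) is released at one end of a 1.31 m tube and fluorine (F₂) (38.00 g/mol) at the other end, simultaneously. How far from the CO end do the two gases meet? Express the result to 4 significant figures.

The fronts meet when d_CO + d_F₂ = L with d_CO/d_F₂ = √(M_F₂/M_CO) (Graham's law). Here √(M_F₂/M_CO) = √(38.00/28.01) = 1.165.
With d_CO + d_F₂ = 1.31 m, d_F₂ = 1.31/(1 + 1.165) = 0.6051 m.
d_CO = 1.31 − 0.6051 = 0.7049 m.

0.7049 m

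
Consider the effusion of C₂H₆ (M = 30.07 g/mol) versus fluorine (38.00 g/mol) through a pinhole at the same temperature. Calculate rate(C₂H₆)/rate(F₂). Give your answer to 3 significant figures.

1.12

Graham's law gives rate_C₂H₆/rate_F₂ = √(M_F₂/M_C₂H₆) = √(38.00/30.07) = √1.264 = 1.12.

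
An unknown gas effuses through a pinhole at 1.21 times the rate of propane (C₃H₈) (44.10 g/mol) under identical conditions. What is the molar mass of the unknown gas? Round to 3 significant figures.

30.1 g/mol

Since effusion rate ∝ 1/√M, rate_X/rate_C₃H₈ = √(M_C₃H₈/M_X).
1.21 = √(44.10/M_X)
M_X = 44.10 / 1.21² = 44.10 / 1.464 = 30.1 g/mol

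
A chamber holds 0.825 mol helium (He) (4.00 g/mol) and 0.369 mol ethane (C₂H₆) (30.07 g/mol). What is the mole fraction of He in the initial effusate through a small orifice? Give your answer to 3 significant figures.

0.860

Effusion rate of each component ∝ n_i/√M_i (partial pressure × 1/√M).
Mole fraction of He in the effusate = (n_He/√M_He) / (n_He/√M_He + n_C₂H₆/√M_C₂H₆)
= (0.825/√4.00) / (0.825/√4.00 + 0.369/√30.07) = 0.4125/(0.4125 + 0.06729) = 0.860.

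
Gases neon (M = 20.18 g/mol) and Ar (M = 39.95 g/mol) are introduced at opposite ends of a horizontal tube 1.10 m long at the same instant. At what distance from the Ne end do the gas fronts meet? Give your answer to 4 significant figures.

0.6430 m

Distances travelled in equal time are proportional to diffusion rates, so d_Ne/d_Ar = √(M_Ar/M_Ne) = √(39.95/20.18) = 1.407.
With d_Ne + d_Ar = 1.10 m, d_Ar = 1.10/(1 + 1.407) = 0.4570 m.
d_Ne = 1.10 − 0.4570 = 0.6430 m.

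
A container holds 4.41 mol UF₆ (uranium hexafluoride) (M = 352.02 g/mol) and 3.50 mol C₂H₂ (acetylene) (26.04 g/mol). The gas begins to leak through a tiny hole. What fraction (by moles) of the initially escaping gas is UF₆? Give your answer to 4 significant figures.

Rate_i ∝ x_i/√M_i (Graham's law weighted by mole fraction), so the effusate composition follows n_i/√M_i.
Mole fraction of UF₆ in the effusate = (n_UF₆/√M_UF₆) / (n_UF₆/√M_UF₆ + n_C₂H₂/√M_C₂H₂)
= (4.41/√352.02) / (4.41/√352.02 + 3.50/√26.04) = 0.2350/(0.2350 + 0.6859) = 0.2552.

0.2552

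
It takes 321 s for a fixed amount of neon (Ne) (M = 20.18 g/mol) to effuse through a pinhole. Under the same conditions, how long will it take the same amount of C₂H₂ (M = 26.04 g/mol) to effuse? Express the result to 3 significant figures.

365 s

Since effusion rate ∝ 1/√M, t_C₂H₂/t_Ne = √(M_C₂H₂/M_Ne) = √(26.04/20.18) = √1.290 = 1.136.
So the time for C₂H₂ is 321 × 1.136 = 365 s.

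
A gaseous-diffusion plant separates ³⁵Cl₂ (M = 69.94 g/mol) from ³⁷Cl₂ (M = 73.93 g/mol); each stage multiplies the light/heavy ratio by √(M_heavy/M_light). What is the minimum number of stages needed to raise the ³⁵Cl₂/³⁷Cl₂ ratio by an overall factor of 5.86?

Single-stage factor α = √(73.93/69.94), so ln α = ½ ln(1.05705) = 0.02774.
Need α^N ≥ 5.86 ⇒ N ≥ ln(5.86) / ln α = 1.768 / 0.02774 = 63.74.
Minimum whole number of stages: N = 64.

64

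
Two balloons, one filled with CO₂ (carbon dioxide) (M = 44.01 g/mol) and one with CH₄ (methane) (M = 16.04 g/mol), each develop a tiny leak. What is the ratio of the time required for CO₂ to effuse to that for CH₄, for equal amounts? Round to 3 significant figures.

By Graham's law, t_CO₂/t_CH₄ = √(M_CO₂/M_CH₄) = √(44.01/16.04) = √2.744 = 1.66.

1.66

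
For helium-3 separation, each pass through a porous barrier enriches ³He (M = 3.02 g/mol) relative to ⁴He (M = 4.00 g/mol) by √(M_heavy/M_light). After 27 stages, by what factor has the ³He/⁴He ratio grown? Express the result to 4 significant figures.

44.43

Each stage multiplies the ratio by α = √(4.00/3.02), so after 27 stages the overall factor is α^27 = (4.00/3.02)^(27/2).
= 1.32450^(27/2) = 44.43.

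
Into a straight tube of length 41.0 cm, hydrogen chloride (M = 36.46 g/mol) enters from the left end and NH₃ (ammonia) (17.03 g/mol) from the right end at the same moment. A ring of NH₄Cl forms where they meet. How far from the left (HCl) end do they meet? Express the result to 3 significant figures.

16.6 cm

Graham's law gives d_HCl/d_NH₃ = rate_HCl/rate_NH₃ = √(M_NH₃/M_HCl) = √(17.03/36.46) = 0.6834.
With d_HCl + d_NH₃ = 41.0 cm, d_NH₃ = 41.0/(1 + 0.6834) = 24.35 cm.
d_HCl = 41.0 − 24.35 = 16.6 cm.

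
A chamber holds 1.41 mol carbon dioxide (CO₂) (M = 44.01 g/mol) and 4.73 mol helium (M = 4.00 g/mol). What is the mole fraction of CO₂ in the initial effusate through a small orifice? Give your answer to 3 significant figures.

0.0825

Each component's effusion rate ∝ (its partial pressure)·(1/√M) ∝ n_i/√M_i.
x_CO₂(eff) = (n_CO₂/√M_CO₂) / (n_CO₂/√M_CO₂ + n_He/√M_He)
= (1.41/√44.01) / (1.41/√44.01 + 4.73/√4.00) = 0.2125/(0.2125 + 2.365) = 0.0825.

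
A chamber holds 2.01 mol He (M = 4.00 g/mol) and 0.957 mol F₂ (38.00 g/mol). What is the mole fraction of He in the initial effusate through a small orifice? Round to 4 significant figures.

Effusion rate of each component ∝ n_i/√M_i (partial pressure × 1/√M).
So x_He in the escaping gas = (n_He/√M_He) / Σ(n_i/√M_i)
= (2.01/√4.00) / (2.01/√4.00 + 0.957/√38.00) = 1.005/(1.005 + 0.1552) = 0.8662.

0.8662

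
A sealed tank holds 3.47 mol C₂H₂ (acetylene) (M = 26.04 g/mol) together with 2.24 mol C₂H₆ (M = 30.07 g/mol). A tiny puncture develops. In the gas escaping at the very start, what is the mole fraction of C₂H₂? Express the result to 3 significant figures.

Rate_i ∝ x_i/√M_i (Graham's law weighted by mole fraction), so the effusate composition follows n_i/√M_i.
x_C₂H₂(eff) = (n_C₂H₂/√M_C₂H₂) / (n_C₂H₂/√M_C₂H₂ + n_C₂H₆/√M_C₂H₆)
= (3.47/√26.04) / (3.47/√26.04 + 2.24/√30.07) = 0.6800/(0.6800 + 0.4085) = 0.625.

0.625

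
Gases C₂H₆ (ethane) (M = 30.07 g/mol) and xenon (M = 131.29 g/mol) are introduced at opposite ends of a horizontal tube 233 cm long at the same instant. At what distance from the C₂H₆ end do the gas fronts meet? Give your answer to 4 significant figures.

In equal time, each gas travels a distance ∝ its rate ∝ 1/√M, so d_C₂H₆/d_Xe = √(M_Xe/M_C₂H₆) = √(131.29/30.07) = 2.090.
With d_C₂H₆ + d_Xe = 233 cm, d_Xe = 233/(1 + 2.090) = 75.42 cm.
d_C₂H₆ = 233 − 75.42 = 157.6 cm.

157.6 cm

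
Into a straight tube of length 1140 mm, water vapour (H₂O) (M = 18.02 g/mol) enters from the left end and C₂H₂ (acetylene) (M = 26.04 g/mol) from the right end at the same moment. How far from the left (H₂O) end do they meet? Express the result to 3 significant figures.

Distances travelled in equal time are proportional to diffusion rates, so d_H₂O/d_C₂H₂ = √(M_C₂H₂/M_H₂O) = √(26.04/18.02) = 1.202.
With d_H₂O + d_C₂H₂ = 1140 mm, d_C₂H₂ = 1140/(1 + 1.202) = 517.7 mm.
d_H₂O = 1140 − 517.7 = 622 mm.

622 mm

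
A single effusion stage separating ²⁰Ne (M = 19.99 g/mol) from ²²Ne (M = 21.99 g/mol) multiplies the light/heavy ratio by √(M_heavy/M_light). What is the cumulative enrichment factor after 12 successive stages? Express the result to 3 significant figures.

1.77

Each stage multiplies the ratio by α = √(21.99/19.99), so after 12 stages the overall factor is α^12 = (21.99/19.99)^(12/2).
= 1.10005^6 = 1.77.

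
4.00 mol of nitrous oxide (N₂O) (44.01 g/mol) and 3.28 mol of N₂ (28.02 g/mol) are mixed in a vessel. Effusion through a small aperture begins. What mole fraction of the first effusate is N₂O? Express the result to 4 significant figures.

Each component's effusion rate ∝ (its partial pressure)·(1/√M) ∝ n_i/√M_i.
So x_N₂O in the escaping gas = (n_N₂O/√M_N₂O) / Σ(n_i/√M_i)
= (4.00/√44.01) / (4.00/√44.01 + 3.28/√28.02) = 0.6030/(0.6030 + 0.6196) = 0.4932.

0.4932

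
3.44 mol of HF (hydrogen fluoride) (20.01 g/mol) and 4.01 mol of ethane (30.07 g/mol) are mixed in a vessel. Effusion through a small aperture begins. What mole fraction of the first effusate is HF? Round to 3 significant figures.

0.513

The effusion rate of species i is ∝ p_i/√M_i ∝ n_i/√M_i.
Mole fraction of HF in the effusate = (n_HF/√M_HF) / (n_HF/√M_HF + n_C₂H₆/√M_C₂H₆)
= (3.44/√20.01) / (3.44/√20.01 + 4.01/√30.07) = 0.7690/(0.7690 + 0.7313) = 0.513.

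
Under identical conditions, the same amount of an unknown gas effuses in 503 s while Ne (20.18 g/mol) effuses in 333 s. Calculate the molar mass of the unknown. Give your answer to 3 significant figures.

46.0 g/mol

Graham's law gives t_X/t_Ne = √(M_X/M_Ne).
503/333 = 1.511 = √(M_X/20.18)
M_X = 20.18 × 1.511² = 20.18 × 2.282 = 46.0 g/mol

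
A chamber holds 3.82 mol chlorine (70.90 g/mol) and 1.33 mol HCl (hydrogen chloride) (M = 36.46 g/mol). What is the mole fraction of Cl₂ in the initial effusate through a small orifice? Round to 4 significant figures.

0.6732

Effusion rate of each component ∝ n_i/√M_i (partial pressure × 1/√M).
x_Cl₂(eff) = (n_Cl₂/√M_Cl₂) / (n_Cl₂/√M_Cl₂ + n_HCl/√M_HCl)
= (3.82/√70.90) / (3.82/√70.90 + 1.33/√36.46) = 0.4537/(0.4537 + 0.2203) = 0.6732.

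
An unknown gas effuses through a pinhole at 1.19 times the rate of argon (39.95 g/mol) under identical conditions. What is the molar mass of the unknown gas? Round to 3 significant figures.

28.2 g/mol

Graham's law gives rate_X/rate_Ar = √(M_Ar/M_X).
1.19 = √(39.95/M_X)
M_X = 39.95 / 1.19² = 39.95 / 1.416 = 28.2 g/mol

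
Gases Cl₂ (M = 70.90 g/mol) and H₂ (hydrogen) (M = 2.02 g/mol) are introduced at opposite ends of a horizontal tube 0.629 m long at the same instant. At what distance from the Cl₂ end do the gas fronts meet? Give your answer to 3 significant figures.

0.0908 m

Distances travelled in equal time are proportional to diffusion rates, so d_Cl₂/d_H₂ = √(M_H₂/M_Cl₂) = √(2.02/70.90) = 0.1688.
With d_Cl₂ + d_H₂ = 0.629 m, d_H₂ = 0.629/(1 + 0.1688) = 0.5382 m.
d_Cl₂ = 0.629 − 0.5382 = 0.0908 m.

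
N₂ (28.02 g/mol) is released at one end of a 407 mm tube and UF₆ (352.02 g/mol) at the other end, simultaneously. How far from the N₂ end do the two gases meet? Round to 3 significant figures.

The fronts meet when d_N₂ + d_UF₆ = L with d_N₂/d_UF₆ = √(M_UF₆/M_N₂) (Graham's law). Here √(M_UF₆/M_N₂) = √(352.02/28.02) = 3.544.
With d_N₂ + d_UF₆ = 407 mm, d_UF₆ = 407/(1 + 3.544) = 89.56 mm.
d_N₂ = 407 − 89.56 = 317 mm.

317 mm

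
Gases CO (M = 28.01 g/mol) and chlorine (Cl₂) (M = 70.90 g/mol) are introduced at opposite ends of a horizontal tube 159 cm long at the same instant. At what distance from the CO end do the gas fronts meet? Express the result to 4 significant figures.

97.63 cm

The fronts meet when d_CO + d_Cl₂ = L with d_CO/d_Cl₂ = √(M_Cl₂/M_CO) (Graham's law). Here √(M_Cl₂/M_CO) = √(70.90/28.01) = 1.591.
With d_CO + d_Cl₂ = 159 cm, d_Cl₂ = 159/(1 + 1.591) = 61.37 cm.
d_CO = 159 − 61.37 = 97.63 cm.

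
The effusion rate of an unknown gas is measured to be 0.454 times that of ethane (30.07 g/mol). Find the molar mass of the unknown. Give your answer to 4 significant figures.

Using Graham's law: rate_X/rate_C₂H₆ = √(M_C₂H₆/M_X).
0.454 = √(30.07/M_X)
M_X = 30.07 / 0.454² = 30.07 / 0.2061 = 145.9 g/mol

145.9 g/mol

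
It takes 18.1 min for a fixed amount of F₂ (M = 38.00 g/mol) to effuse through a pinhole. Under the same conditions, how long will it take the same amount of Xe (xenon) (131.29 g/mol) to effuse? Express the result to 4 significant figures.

33.64 min

Using Graham's law: t_Xe/t_F₂ = √(M_Xe/M_F₂) = √(131.29/38.00) = √3.455 = 1.859.
So the time for Xe is 18.1 × 1.859 = 33.64 min.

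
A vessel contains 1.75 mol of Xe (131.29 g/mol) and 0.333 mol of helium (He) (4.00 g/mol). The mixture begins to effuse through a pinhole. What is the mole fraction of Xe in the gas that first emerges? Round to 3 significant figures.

0.478

The effusion rate of species i is ∝ p_i/√M_i ∝ n_i/√M_i.
So x_Xe in the escaping gas = (n_Xe/√M_Xe) / Σ(n_i/√M_i)
= (1.75/√131.29) / (1.75/√131.29 + 0.333/√4.00) = 0.1527/(0.1527 + 0.1665) = 0.478.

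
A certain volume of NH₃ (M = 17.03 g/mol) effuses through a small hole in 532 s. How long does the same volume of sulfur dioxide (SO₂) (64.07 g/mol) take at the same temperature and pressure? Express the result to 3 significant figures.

By Graham's law, t_SO₂/t_NH₃ = √(M_SO₂/M_NH₃) = √(64.07/17.03) = √3.762 = 1.940.
So the time for SO₂ is 532 × 1.940 = 1030 s.

1030 s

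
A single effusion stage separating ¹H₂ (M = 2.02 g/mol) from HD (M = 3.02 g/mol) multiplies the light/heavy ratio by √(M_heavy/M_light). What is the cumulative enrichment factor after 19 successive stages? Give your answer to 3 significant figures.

45.6

The single-stage factor is √(M_heavy/M_light), so 19 stages give [√(3.02/2.02)]^19 = (3.02/2.02)^(19/2).
= 1.49505^(19/2) = 45.6.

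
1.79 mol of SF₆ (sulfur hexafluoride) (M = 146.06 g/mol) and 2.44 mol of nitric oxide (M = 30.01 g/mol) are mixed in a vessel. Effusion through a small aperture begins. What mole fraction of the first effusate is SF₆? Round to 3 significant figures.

0.250

Effusion rate of each component ∝ n_i/√M_i (partial pressure × 1/√M).
So x_SF₆ in the escaping gas = (n_SF₆/√M_SF₆) / Σ(n_i/√M_i)
= (1.79/√146.06) / (1.79/√146.06 + 2.44/√30.01) = 0.1481/(0.1481 + 0.4454) = 0.250.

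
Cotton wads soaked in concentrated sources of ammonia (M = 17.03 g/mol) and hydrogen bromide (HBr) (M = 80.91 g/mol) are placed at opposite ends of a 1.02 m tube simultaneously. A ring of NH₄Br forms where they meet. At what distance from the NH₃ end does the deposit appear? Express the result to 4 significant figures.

0.6992 m

Distances travelled in equal time are proportional to diffusion rates, so d_NH₃/d_HBr = √(M_HBr/M_NH₃) = √(80.91/17.03) = 2.180.
With d_NH₃ + d_HBr = 1.02 m, d_HBr = 1.02/(1 + 2.180) = 0.3208 m.
d_NH₃ = 1.02 − 0.3208 = 0.6992 m.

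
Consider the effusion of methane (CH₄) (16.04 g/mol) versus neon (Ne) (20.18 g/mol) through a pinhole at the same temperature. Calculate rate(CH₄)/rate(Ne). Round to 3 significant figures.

From Graham's law, rate_CH₄/rate_Ne = √(M_Ne/M_CH₄) = √(20.18/16.04) = √1.258 = 1.12.

1.12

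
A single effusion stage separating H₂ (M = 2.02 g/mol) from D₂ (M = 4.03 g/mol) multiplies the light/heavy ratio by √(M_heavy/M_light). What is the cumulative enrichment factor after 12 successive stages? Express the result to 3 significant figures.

63.1

After 12 stages the ratio has grown by (√(4.03/2.02))^12 = (4.03/2.02)^(12/2).
= 1.99505^6 = 63.1.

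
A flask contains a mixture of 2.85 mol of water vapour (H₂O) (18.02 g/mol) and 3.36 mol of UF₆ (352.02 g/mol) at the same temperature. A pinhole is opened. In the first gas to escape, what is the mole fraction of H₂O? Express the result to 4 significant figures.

0.7894

Each component's effusion rate ∝ (its partial pressure)·(1/√M) ∝ n_i/√M_i.
So x_H₂O in the escaping gas = (n_H₂O/√M_H₂O) / Σ(n_i/√M_i)
= (2.85/√18.02) / (2.85/√18.02 + 3.36/√352.02) = 0.6714/(0.6714 + 0.1791) = 0.7894.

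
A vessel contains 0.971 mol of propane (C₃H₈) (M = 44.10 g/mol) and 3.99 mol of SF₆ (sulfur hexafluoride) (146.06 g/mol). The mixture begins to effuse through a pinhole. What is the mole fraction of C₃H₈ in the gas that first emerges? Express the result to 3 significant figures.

Each component's effusion rate ∝ (its partial pressure)·(1/√M) ∝ n_i/√M_i.
Mole fraction of C₃H₈ in the effusate = (n_C₃H₈/√M_C₃H₈) / (n_C₃H₈/√M_C₃H₈ + n_SF₆/√M_SF₆)
= (0.971/√44.10) / (0.971/√44.10 + 3.99/√146.06) = 0.1462/(0.1462 + 0.3301) = 0.307.

0.307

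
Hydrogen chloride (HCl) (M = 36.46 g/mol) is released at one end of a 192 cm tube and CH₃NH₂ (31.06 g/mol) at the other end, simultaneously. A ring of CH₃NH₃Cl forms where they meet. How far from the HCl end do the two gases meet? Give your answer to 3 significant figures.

92.2 cm

In equal time, each gas travels a distance ∝ its rate ∝ 1/√M, so d_HCl/d_CH₃NH₂ = √(M_CH₃NH₂/M_HCl) = √(31.06/36.46) = 0.9230.
With d_HCl + d_CH₃NH₂ = 192 cm, d_CH₃NH₂ = 192/(1 + 0.9230) = 99.85 cm.
d_HCl = 192 − 99.85 = 92.2 cm.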